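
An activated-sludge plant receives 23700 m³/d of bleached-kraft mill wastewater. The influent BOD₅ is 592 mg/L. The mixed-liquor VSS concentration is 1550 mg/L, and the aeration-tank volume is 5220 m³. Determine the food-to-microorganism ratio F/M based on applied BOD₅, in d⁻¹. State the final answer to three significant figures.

F/M ≈ 1.73 d⁻¹

F/M = Q·S₀ / (V·X) = 23700 × 592 / (5220 × 1550) = 1.734 g BOD₅·(g VSS·d)⁻¹.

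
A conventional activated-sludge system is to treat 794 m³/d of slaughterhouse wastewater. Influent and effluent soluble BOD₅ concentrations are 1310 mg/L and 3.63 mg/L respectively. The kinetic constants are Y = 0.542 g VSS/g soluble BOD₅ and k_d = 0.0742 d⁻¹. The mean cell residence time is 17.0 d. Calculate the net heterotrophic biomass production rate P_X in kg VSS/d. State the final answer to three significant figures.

P_X ≈ 249 kg VSS/d

Correct the yield for decay: Y_obs = Y/(1 + k_d θ_c) = 0.542 / (1 + 0.0742 × 17.0) = 0.542 / 2.261 = 0.2397.
Substrate removed = Q·(S₀ − S) = 794 m³/d × (1310 − 3.63) g/m³ = 1.04×10^6 g/d = 1037 kg/d.
So the net sludge growth is P_X = 0.2397 × 1037 = 248.6 kg VSS/d.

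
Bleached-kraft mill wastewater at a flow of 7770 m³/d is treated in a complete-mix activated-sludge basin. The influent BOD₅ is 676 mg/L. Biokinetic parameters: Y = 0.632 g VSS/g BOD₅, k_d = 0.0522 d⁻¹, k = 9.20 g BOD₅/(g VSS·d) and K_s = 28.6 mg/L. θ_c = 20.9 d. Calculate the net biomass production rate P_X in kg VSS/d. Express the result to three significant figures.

P_X ≈ 1590 kg VSS/d

Effluent substrate depends only on kinetics and SRT: S = K_s(1 + k_d θ_c) / [θ_c(Yk − k_d) − 1] = 28.6 × (1 + 0.0522 × 20.9) / [20.9 × (0.632 × 9.20 − 0.0522) − 1] = 59.80 / 119.4 = 0.5007 mg/L.
Observed yield with endogenous decay: Y_obs = Y / (1 + k_d·θ_c) = 0.632 / (1 + 0.0522 × 20.9) = 0.632 / 2.091 = 0.3023 g VSS/g BOD₅.
Substrate removed = Q·(S₀ − S) = 7770 m³/d × (676 − 0.501) g/m³ = 5.25×10^6 g/d = 5249 kg/d.
Biomass produced: P_X = Y_obs·Q·ΔS = 0.3023 × 5249 ≈ 1586 kg VSS/d.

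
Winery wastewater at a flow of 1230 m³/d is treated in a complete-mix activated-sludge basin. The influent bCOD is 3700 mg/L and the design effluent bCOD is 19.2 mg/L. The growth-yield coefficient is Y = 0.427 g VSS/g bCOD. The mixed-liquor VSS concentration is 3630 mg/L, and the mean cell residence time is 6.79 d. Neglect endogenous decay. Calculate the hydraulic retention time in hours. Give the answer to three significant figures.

With k_d = 0 the design equation reduces to V = Y Q (S₀−S) θ_c / X = 0.427 × 1230 × (3700 − 19.2) × 6.79 / 3630 = 3616 m³.
HRT = V/Q = 3616 m³ / 1230 m³·d⁻¹ = 2.940 d × 24 = 70.56 h.

τ ≈ 70.6 h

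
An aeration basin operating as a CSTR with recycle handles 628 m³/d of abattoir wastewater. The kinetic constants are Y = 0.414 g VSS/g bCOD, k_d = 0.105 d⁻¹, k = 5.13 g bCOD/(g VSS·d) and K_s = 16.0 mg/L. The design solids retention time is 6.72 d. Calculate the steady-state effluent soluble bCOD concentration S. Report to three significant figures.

S ≈ 2.17 mg/L

For a completely mixed reactor with recycle the Lawrence–McCarty relation gives S = K_s·(1 + k_d·θ_c) / [θ_c·(Y·k − k_d) − 1] = 16.0 × (1 + 0.105 × 6.72) / [6.72 × (0.414 × 5.13 − 0.105) − 1] = 27.29 / 12.57 = 2.172 mg/L.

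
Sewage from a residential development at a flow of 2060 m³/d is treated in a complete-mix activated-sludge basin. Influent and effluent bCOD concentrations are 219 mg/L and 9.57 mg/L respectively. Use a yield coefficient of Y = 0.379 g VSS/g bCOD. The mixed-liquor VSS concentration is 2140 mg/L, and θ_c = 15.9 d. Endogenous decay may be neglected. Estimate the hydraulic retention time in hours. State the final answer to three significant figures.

τ ≈ 14.2 h

V·X = Y·Q·ΔS·θ_c gives V = 0.379 × 2060 × (219 − 9.57) × 15.9 / 2140 = 1215 m³.
τ = V/Q = 1215/2060 = 0.5897 d, or 14.15 h.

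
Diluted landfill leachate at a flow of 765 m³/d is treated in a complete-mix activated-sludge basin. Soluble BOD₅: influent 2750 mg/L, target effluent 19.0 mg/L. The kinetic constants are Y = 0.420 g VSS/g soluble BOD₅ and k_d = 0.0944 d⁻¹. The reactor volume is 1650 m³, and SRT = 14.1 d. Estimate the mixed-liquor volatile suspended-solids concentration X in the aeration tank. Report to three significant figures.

X ≈ 3220 mg/L

X = Y·Q·ΔS·θ_c / [V·(1 + k_d θ_c)] = 0.420 × 765 × (2750 − 19.0) × 14.1 / [1650 × (1 + 0.0944 × 14.1)] = 3217 mg/L.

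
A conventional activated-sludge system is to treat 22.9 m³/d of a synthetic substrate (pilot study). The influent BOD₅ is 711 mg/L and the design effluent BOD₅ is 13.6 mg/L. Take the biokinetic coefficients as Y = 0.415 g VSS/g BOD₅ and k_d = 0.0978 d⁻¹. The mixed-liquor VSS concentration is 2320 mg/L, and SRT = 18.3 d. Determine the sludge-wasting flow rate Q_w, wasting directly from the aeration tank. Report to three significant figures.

Q_w ≈ 1.02 m³/d

From the SRT design equation V = Y Q (S₀−S) θ_c / [X (1 + k_d θ_c)] = 0.415 × 22.9 × (711 − 13.6) × 18.3 / [2320 × (1 + 0.0978 × 18.3)] = 1.21×10^5 / 6472 = 18.74 m³.
Wasting from the aeration tank: Q_w = V / θ_c = 18.74 / 18.3 = 1.024 m³/d.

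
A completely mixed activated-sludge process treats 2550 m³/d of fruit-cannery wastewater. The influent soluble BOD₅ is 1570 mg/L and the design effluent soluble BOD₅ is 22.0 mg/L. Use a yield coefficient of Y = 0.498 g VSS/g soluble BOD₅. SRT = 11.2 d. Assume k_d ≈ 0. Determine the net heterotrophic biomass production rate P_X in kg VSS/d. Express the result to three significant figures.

No decay correction is needed, so Y_obs = Y = 0.498.
Substrate removed = Q·(S₀ − S) = 2550 m³/d × (1570 − 22.0) g/m³ = 3.95×10^6 g/d = 3947 kg/d.
Net biomass production P_X = Y_obs × Q·(S₀ − S) = 0.4980 × 3947 = 1966 kg VSS/d.

P_X ≈ 1970 kg VSS/d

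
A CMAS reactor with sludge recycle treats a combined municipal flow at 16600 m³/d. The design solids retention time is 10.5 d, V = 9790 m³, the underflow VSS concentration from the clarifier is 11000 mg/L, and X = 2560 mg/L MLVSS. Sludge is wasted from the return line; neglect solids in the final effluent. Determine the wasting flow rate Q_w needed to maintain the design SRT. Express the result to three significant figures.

Q_w ≈ 217 m³/d

θ_c = V·X/(Q_w·X_r) when wasting from the recycle, so Q_w = V·X/(θ_c·X_r) = 9790 × 2560 / (10.5 × 11000) = 217.0 m³/d.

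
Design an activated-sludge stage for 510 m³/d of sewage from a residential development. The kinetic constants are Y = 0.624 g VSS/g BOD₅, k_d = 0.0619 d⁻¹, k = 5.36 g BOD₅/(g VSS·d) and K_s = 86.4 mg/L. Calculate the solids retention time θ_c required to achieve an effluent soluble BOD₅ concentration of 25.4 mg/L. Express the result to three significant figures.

θ_c ≈ 1.43 d

At the target effluent, Y k S/(K_s+S) = 0.624×5.36×25.4/111.8 = 0.7599 d⁻¹.
1/θ_c = 0.7599 − 0.0619 = 0.6980 d⁻¹, so θ_c = 1.433 d.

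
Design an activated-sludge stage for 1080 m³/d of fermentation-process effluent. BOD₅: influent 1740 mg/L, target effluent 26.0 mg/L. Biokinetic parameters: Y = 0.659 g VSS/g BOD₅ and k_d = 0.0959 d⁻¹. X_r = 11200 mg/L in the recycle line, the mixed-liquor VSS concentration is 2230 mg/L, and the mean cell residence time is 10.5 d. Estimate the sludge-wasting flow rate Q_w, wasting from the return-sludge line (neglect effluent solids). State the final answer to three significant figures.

From the SRT design equation V = Y Q (S₀−S) θ_c / [X (1 + k_d θ_c)] = 0.659 × 1080 × (1740 − 26.0) × 10.5 / [2230 × (1 + 0.0959 × 10.5)] = 1.28×10^7 / 4475 = 2862 m³.
Q_w = (V·X)/(θ_c X_r) = 2862 × 2230 / (10.5 × 11200) = 54.27 m³/d.

Q_w ≈ 54.3 m³/d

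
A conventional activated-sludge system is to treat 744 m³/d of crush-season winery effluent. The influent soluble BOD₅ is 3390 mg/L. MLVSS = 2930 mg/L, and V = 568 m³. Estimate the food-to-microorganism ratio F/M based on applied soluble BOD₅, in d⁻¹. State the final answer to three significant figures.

F/M ≈ 1.52 d⁻¹

Food-to-microorganism ratio F/M = Q S₀ / (V X) = 744 × 3390 / (568.0 × 2930) = 1.516 d⁻¹.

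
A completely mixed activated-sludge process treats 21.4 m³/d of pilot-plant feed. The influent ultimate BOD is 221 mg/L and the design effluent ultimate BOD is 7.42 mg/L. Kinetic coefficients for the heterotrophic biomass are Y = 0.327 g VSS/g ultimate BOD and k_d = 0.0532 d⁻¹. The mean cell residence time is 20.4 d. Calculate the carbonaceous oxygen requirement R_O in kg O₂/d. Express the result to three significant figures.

R_O ≈ 3.55 kg O₂/d

Y_obs = Y / (1 + k_d θ_c) = 0.327 / (1 + 0.0532 × 20.4) = 0.327 / 2.085 = 0.1568.
Substrate removed = Q·(S₀ − S) = 21.4 m³/d × (221 − 7.42) g/m³ = 4.57×10^3 g/d = 4.571 kg/d.
P_X = Y_obs·Q·(S₀ − S) = 0.1568 × 4.571 = 0.7167 kg VSS/d.
Carbonaceous O₂ demand = substrate oxidised − cell-mass equivalent = 4.571 − 1.42 × 0.7167 = 3.553 kg O₂/d.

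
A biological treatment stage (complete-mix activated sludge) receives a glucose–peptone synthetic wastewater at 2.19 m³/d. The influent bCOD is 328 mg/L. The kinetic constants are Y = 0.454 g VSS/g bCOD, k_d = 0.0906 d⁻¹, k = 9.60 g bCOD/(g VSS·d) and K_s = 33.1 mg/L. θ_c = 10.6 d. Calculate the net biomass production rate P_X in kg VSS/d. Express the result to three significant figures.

P_X ≈ 0.166 kg VSS/d

Effluent substrate depends only on kinetics and SRT: S = K_s(1 + k_d θ_c) / [θ_c(Yk − k_d) − 1] = 33.1 × (1 + 0.0906 × 10.6) / [10.6 × (0.454 × 9.60 − 0.0906) − 1] = 64.89 / 44.24 = 1.467 mg/L.
Y_obs = Y / (1 + k_d θ_c) = 0.454 / (1 + 0.0906 × 10.6) = 0.454 / 1.960 = 0.2316.
Q·(S₀ − S) = 2.19 × (328 − 1.47) × 10⁻³ = 0.7151 kg/d removed.
P_X = Y_obs · Q(S₀ − S) = 0.2316 × 0.7151 = 0.1656 kg VSS/d.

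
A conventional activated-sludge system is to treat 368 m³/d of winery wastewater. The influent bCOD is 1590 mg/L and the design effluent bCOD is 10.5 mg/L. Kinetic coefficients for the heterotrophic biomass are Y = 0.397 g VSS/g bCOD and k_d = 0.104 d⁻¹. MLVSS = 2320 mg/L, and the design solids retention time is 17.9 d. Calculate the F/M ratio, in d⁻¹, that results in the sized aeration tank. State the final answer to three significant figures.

F/M ≈ 0.405 d⁻¹

From the SRT design equation V = Y Q (S₀−S) θ_c / [X (1 + k_d θ_c)] = 0.397 × 368 × (1590 − 10.5) × 17.9 / [2320 × (1 + 0.104 × 17.9)] = 4.13×10^6 / 6639 = 622.2 m³.
F/M = applied load / biomass = Q·S₀/(V·X) = 368 × 1590 / (622.2 × 2320) = 0.4054 d⁻¹.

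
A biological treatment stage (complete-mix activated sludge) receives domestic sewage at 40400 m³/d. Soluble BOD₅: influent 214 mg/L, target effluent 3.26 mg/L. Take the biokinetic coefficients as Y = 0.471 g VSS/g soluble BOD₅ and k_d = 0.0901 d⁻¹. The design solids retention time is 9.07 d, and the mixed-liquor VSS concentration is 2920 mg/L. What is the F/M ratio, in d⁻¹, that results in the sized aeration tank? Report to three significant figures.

F/M ≈ 0.432 d⁻¹

Rearranging the biomass balance for a CMAS with decay, V = Y·Q·ΔS·θ_c / [X·(1+k_d θ_c)] = 0.471 × 40400 × (214 − 3.26) × 9.07 / [2920 × (1 + 0.0901 × 9.07)] = 3.64×10^7 / 5306 = 6854 m³.
F/M = Q·S₀ / (V·X) = 40400 × 214 / (6854 × 2920) = 0.4320 g soluble BOD₅·(g VSS·d)⁻¹.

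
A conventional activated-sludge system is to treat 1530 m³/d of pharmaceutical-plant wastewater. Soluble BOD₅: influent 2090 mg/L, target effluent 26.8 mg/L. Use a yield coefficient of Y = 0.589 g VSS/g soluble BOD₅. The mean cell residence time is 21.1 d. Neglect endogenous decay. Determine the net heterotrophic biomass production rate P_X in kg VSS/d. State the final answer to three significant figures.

P_X ≈ 1860 kg VSS/d

With endogenous decay neglected, the observed yield equals the true yield: Y_obs = Y = 0.589 g VSS/g soluble BOD₅.
Q·(S₀ − S) = 1530 × (2090 − 26.8) × 10⁻³ = 3157 kg/d removed.
Net biomass production P_X = Y_obs × Q·(S₀ − S) = 0.5890 × 3157 = 1859 kg VSS/d.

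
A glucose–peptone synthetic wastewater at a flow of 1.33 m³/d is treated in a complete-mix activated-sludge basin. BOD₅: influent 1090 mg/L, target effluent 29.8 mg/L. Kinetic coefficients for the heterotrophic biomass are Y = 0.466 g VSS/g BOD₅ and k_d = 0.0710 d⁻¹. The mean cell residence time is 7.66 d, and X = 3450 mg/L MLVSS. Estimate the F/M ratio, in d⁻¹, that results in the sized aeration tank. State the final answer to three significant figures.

F/M ≈ 0.445 d⁻¹

Steady-state biomass mass balance: V·X·(1 + k_d·θ_c) = Y·Q·(S₀ − S)·θ_c, so V = 0.466 × 1.33 × (1090 − 29.8) × 7.66 / [3450 × (1 + 0.0710 × 7.66)] = 5.03×10^3 / 5326 = 0.9450 m³.
F/M = Q·S₀ / (V·X) = 1.33 × 1090 / (0.9450 × 3450) = 0.4447 g BOD₅·(g VSS·d)⁻¹.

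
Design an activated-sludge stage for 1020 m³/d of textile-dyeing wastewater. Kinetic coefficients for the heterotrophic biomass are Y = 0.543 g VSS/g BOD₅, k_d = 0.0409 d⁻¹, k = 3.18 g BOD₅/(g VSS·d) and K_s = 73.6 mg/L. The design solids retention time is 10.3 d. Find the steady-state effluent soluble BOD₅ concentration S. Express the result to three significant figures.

S ≈ 6.39 mg/L

For a completely mixed reactor with recycle the Lawrence–McCarty relation gives S = K_s·(1 + k_d·θ_c) / [θ_c·(Y·k − k_d) − 1] = 73.6 × (1 + 0.0409 × 10.3) / [10.3 × (0.543 × 3.18 − 0.0409) − 1] = 104.6 / 16.36 = 6.392 mg/L.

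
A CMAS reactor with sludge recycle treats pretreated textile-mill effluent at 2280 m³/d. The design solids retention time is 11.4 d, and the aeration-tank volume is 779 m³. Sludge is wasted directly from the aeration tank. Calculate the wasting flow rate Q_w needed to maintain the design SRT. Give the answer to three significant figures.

For wasting at MLVSS concentration, Q_w = V/θ_c = 779.0/11.4 = 68.33 m³/d.

Q_w ≈ 68.3 m³/d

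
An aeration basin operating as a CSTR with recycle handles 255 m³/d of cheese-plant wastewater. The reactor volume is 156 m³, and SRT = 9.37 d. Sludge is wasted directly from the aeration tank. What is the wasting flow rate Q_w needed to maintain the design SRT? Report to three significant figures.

Wasting from the aeration tank: Q_w = V / θ_c = 156.0 / 9.37 = 16.65 m³/d.

Q_w ≈ 16.6 m³/d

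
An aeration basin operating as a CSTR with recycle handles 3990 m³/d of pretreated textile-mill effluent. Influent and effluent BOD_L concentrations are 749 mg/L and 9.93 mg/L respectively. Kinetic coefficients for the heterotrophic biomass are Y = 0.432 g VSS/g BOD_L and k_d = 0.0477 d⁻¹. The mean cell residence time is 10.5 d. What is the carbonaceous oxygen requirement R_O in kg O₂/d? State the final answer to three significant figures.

Correct the yield for decay: Y_obs = Y/(1 + k_d θ_c) = 0.432 / (1 + 0.0477 × 10.5) = 0.432 / 1.501 = 0.2878.
Q·(S₀ − S) = 3990 × (749 − 9.93) × 10⁻³ = 2949 kg/d removed.
P_X = Y_obs·Q·(S₀ − S) = 0.2878 × 2949 = 848.8 kg VSS/d.
R_O = Q·ΔS − 1.42 P_X = 2949 − 1205 = 1744 kg O₂/d.

R_O ≈ 1740 kg O₂/d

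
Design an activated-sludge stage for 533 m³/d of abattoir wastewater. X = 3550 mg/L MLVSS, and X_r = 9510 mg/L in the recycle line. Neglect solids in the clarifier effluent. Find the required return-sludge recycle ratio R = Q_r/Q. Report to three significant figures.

R = Q_r/Q = X/(X_r − X) = 3550 / (9510 − 3550) = 0.5956.

R ≈ 0.596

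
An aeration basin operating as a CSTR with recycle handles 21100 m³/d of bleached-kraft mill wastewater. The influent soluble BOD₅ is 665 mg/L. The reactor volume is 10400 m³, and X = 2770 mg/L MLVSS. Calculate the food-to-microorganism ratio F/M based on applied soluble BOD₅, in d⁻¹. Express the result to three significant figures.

F/M = applied load / biomass = Q·S₀/(V·X) = 21100 × 665 / (10400 × 2770) = 0.4871 d⁻¹.

F/M ≈ 0.487 d⁻¹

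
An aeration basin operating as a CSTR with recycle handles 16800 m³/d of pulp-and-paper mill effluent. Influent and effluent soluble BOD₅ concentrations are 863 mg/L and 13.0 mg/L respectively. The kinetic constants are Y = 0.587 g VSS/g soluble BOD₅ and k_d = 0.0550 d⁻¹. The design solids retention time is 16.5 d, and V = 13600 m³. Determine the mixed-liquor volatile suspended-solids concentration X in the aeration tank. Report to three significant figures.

X ≈ 5330 mg/L

Solving the biomass balance for X: X = Y Q (S₀−S) θ_c / [V (1+k_d θ_c)] = 0.587 × 16800 × (863 − 13.0) × 16.5 / [13600 × (1 + 0.0550 × 16.5)] = 5331 mg/L.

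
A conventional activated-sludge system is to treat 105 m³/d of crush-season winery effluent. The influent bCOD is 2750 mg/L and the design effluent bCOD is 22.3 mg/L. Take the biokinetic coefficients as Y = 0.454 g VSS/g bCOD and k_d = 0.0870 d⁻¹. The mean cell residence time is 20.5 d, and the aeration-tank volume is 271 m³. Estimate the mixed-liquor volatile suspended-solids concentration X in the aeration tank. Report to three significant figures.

From V·X·(1 + k_d·θ_c) = Y·Q·(S₀ − S)·θ_c: X = 0.454 × 105 × (2750 − 22.3) × 20.5 / [271 × (1 + 0.0870 × 20.5)] = 3534 mg/L.

X ≈ 3530 mg/L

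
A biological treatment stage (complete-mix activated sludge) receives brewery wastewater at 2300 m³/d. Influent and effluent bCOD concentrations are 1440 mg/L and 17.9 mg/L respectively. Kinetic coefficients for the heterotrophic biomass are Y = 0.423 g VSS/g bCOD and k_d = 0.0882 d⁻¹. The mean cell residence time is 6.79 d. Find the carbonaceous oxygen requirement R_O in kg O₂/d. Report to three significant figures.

R_O ≈ 2040 kg O₂/d

Correct the yield for decay: Y_obs = Y/(1 + k_d θ_c) = 0.423 / (1 + 0.0882 × 6.79) = 0.423 / 1.599 = 0.2646.
Substrate removed = Q·(S₀ − S) = 2300 m³/d × (1440 − 17.9) g/m³ = 3.27×10^6 g/d = 3271 kg/d.
Net sludge production P_X = 0.2646 × 3271 = 865.3 kg VSS/d.
R_O = Q·(S₀ − S) − 1.42·P_X = 3271 − 1.42 × 865.3 = 2042 kg O₂/d.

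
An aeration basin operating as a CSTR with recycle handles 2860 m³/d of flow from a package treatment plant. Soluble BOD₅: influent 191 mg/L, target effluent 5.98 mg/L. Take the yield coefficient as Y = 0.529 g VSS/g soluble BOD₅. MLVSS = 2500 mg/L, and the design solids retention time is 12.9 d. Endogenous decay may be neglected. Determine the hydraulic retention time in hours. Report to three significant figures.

With k_d = 0 the design equation reduces to V = Y Q (S₀−S) θ_c / X = 0.529 × 2860 × (191 − 5.98) × 12.9 / 2500 = 1444 m³.
τ = V/Q = 1444/2860 = 0.5050 d, or 12.12 h.

τ ≈ 12.1 h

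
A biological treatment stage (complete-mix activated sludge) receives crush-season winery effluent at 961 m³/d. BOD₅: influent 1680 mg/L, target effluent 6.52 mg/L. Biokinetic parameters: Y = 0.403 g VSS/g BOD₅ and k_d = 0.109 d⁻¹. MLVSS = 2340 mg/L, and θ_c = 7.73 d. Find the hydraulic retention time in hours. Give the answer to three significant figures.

τ ≈ 29.0 h

Steady-state biomass mass balance: V·X·(1 + k_d·θ_c) = Y·Q·(S₀ − S)·θ_c, so V = 0.403 × 961 × (1680 − 6.52) × 7.73 / [2340 × (1 + 0.109 × 7.73)] = 5.01×10^6 / 4312 = 1162 m³.
Hydraulic retention time τ = V/Q = 1162 / 961 = 1.209 d = 29.02 h.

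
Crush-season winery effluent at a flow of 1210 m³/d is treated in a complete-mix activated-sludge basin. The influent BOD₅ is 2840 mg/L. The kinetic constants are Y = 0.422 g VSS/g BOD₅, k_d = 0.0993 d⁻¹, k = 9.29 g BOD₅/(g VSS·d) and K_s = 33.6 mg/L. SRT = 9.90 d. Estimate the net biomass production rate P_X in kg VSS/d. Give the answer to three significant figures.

P_X ≈ 731 kg VSS/d

From the Monod/SRT balance for a CMAS, S = K_s·(1+k_d θ_c)/[θ_c·(Y k − k_d) − 1] = 33.6 × (1 + 0.0993 × 9.90) / [9.90 × (0.422 × 9.29 − 0.0993) − 1] = 66.63 / 36.83 = 1.809 mg/L.
Observed yield with endogenous decay: Y_obs = Y / (1 + k_d·θ_c) = 0.422 / (1 + 0.0993 × 9.90) = 0.422 / 1.983 = 0.2128 g VSS/g BOD₅.
Mass of BOD₅ removed per day: Q(S₀ − S) = 1210 × 2838 g/m³ = 3434 kg/d.
Biomass produced: P_X = Y_obs·Q·ΔS = 0.2128 × 3434 ≈ 730.8 kg VSS/d.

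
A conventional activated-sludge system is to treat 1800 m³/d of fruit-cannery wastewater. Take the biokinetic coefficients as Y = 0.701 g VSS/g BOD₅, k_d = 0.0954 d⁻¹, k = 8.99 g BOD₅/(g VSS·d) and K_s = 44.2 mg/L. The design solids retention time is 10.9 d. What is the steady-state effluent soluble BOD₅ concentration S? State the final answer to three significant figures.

S ≈ 1.35 mg/L

Effluent substrate depends only on kinetics and SRT: S = K_s(1 + k_d θ_c) / [θ_c(Yk − k_d) − 1] = 44.2 × (1 + 0.0954 × 10.9) / [10.9 × (0.701 × 8.99 − 0.0954) − 1] = 90.16 / 66.65 = 1.353 mg/L.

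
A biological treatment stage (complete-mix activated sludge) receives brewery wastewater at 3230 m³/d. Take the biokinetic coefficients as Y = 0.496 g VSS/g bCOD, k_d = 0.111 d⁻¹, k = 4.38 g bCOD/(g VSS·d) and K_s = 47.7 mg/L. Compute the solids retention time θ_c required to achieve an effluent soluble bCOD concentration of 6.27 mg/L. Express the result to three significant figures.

θ_c ≈ 7.07 d

From 1/θ_c = Y·k·S/(K_s + S) − k_d: Y·k·S/(K_s+S) = 0.496 × 4.38 × 6.27 / (47.7 + 6.27) = 0.2524 d⁻¹.
θ_c = 1/(μ − k_d) = 1/(0.2524 − 0.111) = 1/0.1414 = 7.073 d.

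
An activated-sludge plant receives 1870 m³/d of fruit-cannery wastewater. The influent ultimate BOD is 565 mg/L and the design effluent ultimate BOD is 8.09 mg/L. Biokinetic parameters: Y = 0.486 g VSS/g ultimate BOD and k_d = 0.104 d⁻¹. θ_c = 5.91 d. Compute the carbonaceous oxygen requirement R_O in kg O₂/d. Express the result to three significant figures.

R_O ≈ 596 kg O₂/d

Correct the yield for decay: Y_obs = Y/(1 + k_d θ_c) = 0.486 / (1 + 0.104 × 5.91) = 0.486 / 1.615 = 0.3010.
Substrate removed = Q·(S₀ − S) = 1870 m³/d × (565 − 8.09) g/m³ = 1.04×10^6 g/d = 1041 kg/d.
Net sludge production P_X = 0.3010 × 1041 = 313.5 kg VSS/d.
R_O = Q·ΔS − 1.42 P_X = 1041 − 445.1 = 596.3 kg O₂/d.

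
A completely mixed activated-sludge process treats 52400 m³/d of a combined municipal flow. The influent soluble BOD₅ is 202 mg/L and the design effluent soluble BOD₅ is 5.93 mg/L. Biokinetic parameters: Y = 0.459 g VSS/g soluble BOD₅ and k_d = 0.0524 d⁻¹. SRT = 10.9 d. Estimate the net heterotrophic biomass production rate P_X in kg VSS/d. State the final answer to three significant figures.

P_X ≈ 3000 kg VSS/d

Y_obs = Y / (1 + k_d θ_c) = 0.459 / (1 + 0.0524 × 10.9) = 0.459 / 1.571 = 0.2921.
ΔS = 202 − 5.93 = 196.1 mg/L, so the substrate removal rate is 52400 × 196.1/1000 = 10274 kg soluble BOD₅/d.
So the net sludge growth is P_X = 0.2921 × 10274 = 3001 kg VSS/d.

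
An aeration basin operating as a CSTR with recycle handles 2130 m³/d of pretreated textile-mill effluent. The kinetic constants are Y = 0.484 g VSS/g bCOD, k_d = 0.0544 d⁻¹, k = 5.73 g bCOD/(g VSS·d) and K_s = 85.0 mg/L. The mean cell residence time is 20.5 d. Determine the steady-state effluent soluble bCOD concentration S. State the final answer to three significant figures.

S ≈ 3.28 mg/L

Effluent substrate depends only on kinetics and SRT: S = K_s(1 + k_d θ_c) / [θ_c(Yk − k_d) − 1] = 85.0 × (1 + 0.0544 × 20.5) / [20.5 × (0.484 × 5.73 − 0.0544) − 1] = 179.8 / 54.74 = 3.285 mg/L.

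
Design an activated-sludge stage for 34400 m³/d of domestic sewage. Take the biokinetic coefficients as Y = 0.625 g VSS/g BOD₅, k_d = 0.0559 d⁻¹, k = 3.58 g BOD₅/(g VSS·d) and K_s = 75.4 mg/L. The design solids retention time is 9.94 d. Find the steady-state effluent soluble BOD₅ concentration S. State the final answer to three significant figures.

S ≈ 5.67 mg/L

From the Monod/SRT balance for a CMAS, S = K_s·(1+k_d θ_c)/[θ_c·(Y k − k_d) − 1] = 75.4 × (1 + 0.0559 × 9.94) / [9.94 × (0.625 × 3.58 − 0.0559) − 1] = 117.3 / 20.69 = 5.671 mg/L.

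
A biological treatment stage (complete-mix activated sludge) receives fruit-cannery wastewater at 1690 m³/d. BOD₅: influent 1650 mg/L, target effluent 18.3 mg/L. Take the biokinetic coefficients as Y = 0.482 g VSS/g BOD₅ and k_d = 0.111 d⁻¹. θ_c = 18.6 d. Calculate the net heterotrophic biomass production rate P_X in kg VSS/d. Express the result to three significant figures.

Observed yield with endogenous decay: Y_obs = Y / (1 + k_d·θ_c) = 0.482 / (1 + 0.111 × 18.6) = 0.482 / 3.065 = 0.1573 g VSS/g BOD₅.
ΔS = 1650 − 18.3 = 1632 mg/L, so the substrate removal rate is 1690 × 1632/1000 = 2758 kg BOD₅/d.
Net biomass production P_X = Y_obs × Q·(S₀ − S) = 0.1573 × 2758 = 433.7 kg VSS/d.

P_X ≈ 434 kg VSS/d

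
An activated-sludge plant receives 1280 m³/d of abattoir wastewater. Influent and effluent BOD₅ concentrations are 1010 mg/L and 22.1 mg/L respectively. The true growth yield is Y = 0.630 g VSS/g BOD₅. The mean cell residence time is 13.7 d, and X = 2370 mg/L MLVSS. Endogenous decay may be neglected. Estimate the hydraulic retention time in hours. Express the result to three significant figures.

τ ≈ 86.3 h

V·X = Y·Q·ΔS·θ_c gives V = 0.630 × 1280 × (1010 − 22.1) × 13.7 / 2370 = 4605 m³.
HRT = V/Q = 4605 m³ / 1280 m³·d⁻¹ = 3.598 d × 24 = 86.34 h.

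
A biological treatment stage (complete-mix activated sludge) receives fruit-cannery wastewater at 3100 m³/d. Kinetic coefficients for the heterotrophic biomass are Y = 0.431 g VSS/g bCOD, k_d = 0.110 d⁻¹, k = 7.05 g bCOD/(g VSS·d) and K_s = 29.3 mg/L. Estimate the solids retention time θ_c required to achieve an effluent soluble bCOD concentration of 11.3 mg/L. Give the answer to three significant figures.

θ_c ≈ 1.36 d

At the target effluent, Y k S/(K_s+S) = 0.431×7.05×11.3/40.60 = 0.8457 d⁻¹.
Then 1/θ_c = μ − k_d = 0.8457 − 0.110 = 0.7357 d⁻¹, giving θ_c = 1.359 d.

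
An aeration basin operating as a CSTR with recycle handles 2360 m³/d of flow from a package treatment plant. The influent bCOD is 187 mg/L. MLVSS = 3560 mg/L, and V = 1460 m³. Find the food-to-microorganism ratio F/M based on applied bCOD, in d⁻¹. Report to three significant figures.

F/M ≈ 0.0849 d⁻¹

F/M = Q·S₀ / (V·X) = 2360 × 187 / (1460 × 3560) = 0.08491 g bCOD·(g VSS·d)⁻¹.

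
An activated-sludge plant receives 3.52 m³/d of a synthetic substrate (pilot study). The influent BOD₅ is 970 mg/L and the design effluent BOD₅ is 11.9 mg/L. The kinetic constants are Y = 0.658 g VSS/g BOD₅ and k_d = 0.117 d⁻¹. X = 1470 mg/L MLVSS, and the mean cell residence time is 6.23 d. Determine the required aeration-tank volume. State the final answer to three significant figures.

V ≈ 5.44 m³

Steady-state biomass mass balance: V·X·(1 + k_d·θ_c) = Y·Q·(S₀ − S)·θ_c, so V = 0.658 × 3.52 × (970 − 11.9) × 6.23 / [1470 × (1 + 0.117 × 6.23)] = 1.38×10^4 / 2541 = 5.440 m³.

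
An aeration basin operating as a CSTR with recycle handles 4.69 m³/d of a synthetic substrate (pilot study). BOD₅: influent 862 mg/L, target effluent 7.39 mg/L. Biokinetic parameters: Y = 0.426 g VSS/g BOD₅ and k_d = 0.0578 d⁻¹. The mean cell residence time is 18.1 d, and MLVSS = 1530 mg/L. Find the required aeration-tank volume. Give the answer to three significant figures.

Steady-state biomass mass balance: V·X·(1 + k_d·θ_c) = Y·Q·(S₀ − S)·θ_c, so V = 0.426 × 4.69 × (862 − 7.39) × 18.1 / [1530 × (1 + 0.0578 × 18.1)] = 3.09×10^4 / 3131 = 9.872 m³.

V ≈ 9.87 m³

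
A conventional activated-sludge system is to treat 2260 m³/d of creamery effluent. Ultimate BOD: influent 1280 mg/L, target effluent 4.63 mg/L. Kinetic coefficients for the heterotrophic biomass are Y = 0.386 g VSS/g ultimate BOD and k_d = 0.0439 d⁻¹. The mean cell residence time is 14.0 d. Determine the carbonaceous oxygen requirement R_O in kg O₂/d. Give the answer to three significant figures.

Correct the yield for decay: Y_obs = Y/(1 + k_d θ_c) = 0.386 / (1 + 0.0439 × 14.0) = 0.386 / 1.615 = 0.2391.
Substrate removed = Q·(S₀ − S) = 2260 m³/d × (1280 − 4.63) g/m³ = 2.88×10^6 g/d = 2882 kg/d.
Net sludge production P_X = 0.2391 × 2882 = 689.1 kg VSS/d.
Carbonaceous O₂ demand = substrate oxidised − cell-mass equivalent = 2882 − 1.42 × 689.1 = 1904 kg O₂/d.

R_O ≈ 1900 kg O₂/d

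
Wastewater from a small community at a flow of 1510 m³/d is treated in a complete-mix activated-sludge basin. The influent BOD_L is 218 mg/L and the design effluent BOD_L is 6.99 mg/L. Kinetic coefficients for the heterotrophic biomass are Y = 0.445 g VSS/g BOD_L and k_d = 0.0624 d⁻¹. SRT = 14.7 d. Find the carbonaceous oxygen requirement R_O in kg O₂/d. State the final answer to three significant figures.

R_O ≈ 214 kg O₂/d

Y_obs = Y / (1 + k_d θ_c) = 0.445 / (1 + 0.0624 × 14.7) = 0.445 / 1.917 = 0.2321.
Mass of BOD_L removed per day: Q(S₀ − S) = 1510 × 211.0 g/m³ = 318.6 kg/d.
Net sludge production P_X = 0.2321 × 318.6 = 73.95 kg VSS/d.
R_O = Q·ΔS − 1.42 P_X = 318.6 − 105.0 = 213.6 kg O₂/d.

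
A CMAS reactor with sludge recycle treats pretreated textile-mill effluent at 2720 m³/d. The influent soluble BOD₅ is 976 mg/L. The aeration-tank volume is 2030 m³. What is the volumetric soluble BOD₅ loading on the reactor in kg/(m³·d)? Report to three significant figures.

Volumetric loading L_v = Q·S₀ / V = 2720 × 976 g/m³ / 2030 m³ = 1308 g/(m³·d) = 1.308 kg soluble BOD₅/(m³·d).

L_v ≈ 1.31 kg soluble BOD₅/(m³·d)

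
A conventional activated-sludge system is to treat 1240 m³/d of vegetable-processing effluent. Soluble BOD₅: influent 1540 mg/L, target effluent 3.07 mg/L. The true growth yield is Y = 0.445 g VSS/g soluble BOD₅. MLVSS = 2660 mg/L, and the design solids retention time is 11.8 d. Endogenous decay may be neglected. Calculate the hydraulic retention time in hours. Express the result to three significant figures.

τ ≈ 72.8 h

With k_d = 0 the design equation reduces to V = Y Q (S₀−S) θ_c / X = 0.445 × 1240 × (1540 − 3.07) × 11.8 / 2660 = 3762 m³.
Hydraulic retention time τ = V/Q = 3762 / 1240 = 3.034 d = 72.82 h.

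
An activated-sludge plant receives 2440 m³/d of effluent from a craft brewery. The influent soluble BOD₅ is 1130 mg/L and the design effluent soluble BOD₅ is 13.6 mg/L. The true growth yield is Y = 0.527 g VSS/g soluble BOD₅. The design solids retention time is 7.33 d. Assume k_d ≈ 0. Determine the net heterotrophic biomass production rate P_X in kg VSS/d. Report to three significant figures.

P_X ≈ 1440 kg VSS/d

With endogenous decay neglected, the observed yield equals the true yield: Y_obs = Y = 0.527 g VSS/g soluble BOD₅.
Q·(S₀ − S) = 2440 × (1130 − 13.6) × 10⁻³ = 2724 kg/d removed.
Biomass produced: P_X = Y_obs·Q·ΔS = 0.5270 × 2724 ≈ 1436 kg VSS/d.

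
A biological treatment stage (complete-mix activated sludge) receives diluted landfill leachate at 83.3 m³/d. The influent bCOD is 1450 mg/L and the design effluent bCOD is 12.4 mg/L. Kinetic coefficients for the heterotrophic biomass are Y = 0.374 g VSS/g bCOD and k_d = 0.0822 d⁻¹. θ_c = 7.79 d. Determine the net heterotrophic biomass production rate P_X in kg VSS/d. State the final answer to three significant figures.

Y_obs = Y / (1 + k_d θ_c) = 0.374 / (1 + 0.0822 × 7.79) = 0.374 / 1.640 = 0.2280.
Q·(S₀ − S) = 83.3 × (1450 − 12.4) × 10⁻³ = 119.8 kg/d removed.
Biomass produced: P_X = Y_obs·Q·ΔS = 0.2280 × 119.8 ≈ 27.30 kg VSS/d.

P_X ≈ 27.3 kg VSS/d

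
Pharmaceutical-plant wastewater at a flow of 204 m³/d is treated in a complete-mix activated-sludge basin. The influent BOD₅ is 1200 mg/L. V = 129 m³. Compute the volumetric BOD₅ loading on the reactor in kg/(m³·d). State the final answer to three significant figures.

L_v ≈ 1.90 kg BOD₅/(m³·d)

Applied BOD₅ load per unit volume = Q·S₀/V = (204 × 1200/1000)/129.0 = 1.898 kg BOD₅·m⁻³·d⁻¹.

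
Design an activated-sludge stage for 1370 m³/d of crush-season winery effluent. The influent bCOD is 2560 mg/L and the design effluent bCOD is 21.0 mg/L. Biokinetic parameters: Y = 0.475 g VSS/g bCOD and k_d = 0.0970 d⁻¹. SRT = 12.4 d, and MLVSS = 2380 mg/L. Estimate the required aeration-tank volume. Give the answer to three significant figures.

Steady-state biomass mass balance: V·X·(1 + k_d·θ_c) = Y·Q·(S₀ − S)·θ_c, so V = 0.475 × 1370 × (2560 − 21.0) × 12.4 / [2380 × (1 + 0.0970 × 12.4)] = 2.05×10^7 / 5243 = 3908 m³.

V ≈ 3910 m³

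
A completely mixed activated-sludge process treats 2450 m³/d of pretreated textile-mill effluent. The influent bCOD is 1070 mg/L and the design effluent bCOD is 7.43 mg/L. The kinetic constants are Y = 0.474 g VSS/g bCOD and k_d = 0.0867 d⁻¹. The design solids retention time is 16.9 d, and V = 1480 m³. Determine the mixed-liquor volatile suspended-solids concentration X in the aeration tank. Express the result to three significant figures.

Solving the biomass balance for X: X = Y Q (S₀−S) θ_c / [V (1+k_d θ_c)] = 0.474 × 2450 × (1070 − 7.43) × 16.9 / [1480 × (1 + 0.0867 × 16.9)] = 5716 mg/L.

X ≈ 5720 mg/L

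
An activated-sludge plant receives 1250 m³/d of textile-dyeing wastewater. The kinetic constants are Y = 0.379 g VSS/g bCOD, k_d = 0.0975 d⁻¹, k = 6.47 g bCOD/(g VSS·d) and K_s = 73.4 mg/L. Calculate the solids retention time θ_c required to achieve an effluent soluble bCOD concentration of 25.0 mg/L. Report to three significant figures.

From 1/θ_c = Y·k·S/(K_s + S) − k_d: Y·k·S/(K_s+S) = 0.379 × 6.47 × 25.0 / (73.4 + 25.0) = 0.6230 d⁻¹.
Then 1/θ_c = μ − k_d = 0.6230 − 0.0975 = 0.5255 d⁻¹, giving θ_c = 1.903 d.

θ_c ≈ 1.90 d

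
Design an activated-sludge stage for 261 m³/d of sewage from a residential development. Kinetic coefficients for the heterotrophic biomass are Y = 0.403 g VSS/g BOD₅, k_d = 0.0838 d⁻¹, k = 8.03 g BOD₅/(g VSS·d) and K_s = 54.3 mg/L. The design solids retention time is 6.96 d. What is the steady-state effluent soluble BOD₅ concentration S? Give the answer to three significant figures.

S ≈ 4.11 mg/L

Effluent substrate depends only on kinetics and SRT: S = K_s(1 + k_d θ_c) / [θ_c(Yk − k_d) − 1] = 54.3 × (1 + 0.0838 × 6.96) / [6.96 × (0.403 × 8.03 − 0.0838) − 1] = 85.97 / 20.94 = 4.106 mg/L.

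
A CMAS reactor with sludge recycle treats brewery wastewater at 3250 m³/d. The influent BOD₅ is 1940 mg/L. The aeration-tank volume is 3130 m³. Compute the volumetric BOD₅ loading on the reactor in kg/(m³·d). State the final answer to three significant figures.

Volumetric loading L_v = Q·S₀ / V = 3250 × 1940 g/m³ / 3130 m³ = 2014 g/(m³·d) = 2.014 kg BOD₅/(m³·d).

L_v ≈ 2.01 kg BOD₅/(m³·d)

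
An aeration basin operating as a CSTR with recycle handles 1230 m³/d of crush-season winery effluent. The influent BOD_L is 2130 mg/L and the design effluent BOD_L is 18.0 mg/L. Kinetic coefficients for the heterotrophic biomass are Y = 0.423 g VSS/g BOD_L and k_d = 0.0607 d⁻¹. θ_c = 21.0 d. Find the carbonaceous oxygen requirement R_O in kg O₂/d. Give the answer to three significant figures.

R_O ≈ 1910 kg O₂/d

Y_obs = Y / (1 + k_d θ_c) = 0.423 / (1 + 0.0607 × 21.0) = 0.423 / 2.275 = 0.1860.
Mass of BOD_L removed per day: Q(S₀ − S) = 1230 × 2112 g/m³ = 2598 kg/d.
Biomass synthesised: P_X = Y_obs × 2598 = 483.1 kg VSS/d.
Carbonaceous O₂ demand = substrate oxidised − cell-mass equivalent = 2598 − 1.42 × 483.1 = 1912 kg O₂/d.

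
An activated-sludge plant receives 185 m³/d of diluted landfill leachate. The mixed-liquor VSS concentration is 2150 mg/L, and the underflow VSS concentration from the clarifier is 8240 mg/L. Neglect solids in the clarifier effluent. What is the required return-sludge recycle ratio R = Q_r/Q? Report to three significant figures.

Mass balance around the secondary clarifier (neglecting effluent solids): R = X / (X_r − X) = 2150 / (8240 − 2150) = 0.3530.

R ≈ 0.353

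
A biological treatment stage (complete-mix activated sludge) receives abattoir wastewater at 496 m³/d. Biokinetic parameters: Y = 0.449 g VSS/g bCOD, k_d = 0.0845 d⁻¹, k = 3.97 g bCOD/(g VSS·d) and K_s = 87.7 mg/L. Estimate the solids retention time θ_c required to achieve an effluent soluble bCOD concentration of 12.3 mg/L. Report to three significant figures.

Specific growth rate at S = 12.3 mg/L: μ = YkS/(K_s+S) = 0.449·3.97·12.3/(87.7+12.3) = 0.2193 d⁻¹.
Then 1/θ_c = μ − k_d = 0.2193 − 0.0845 = 0.1348 d⁻¹, giving θ_c = 7.421 d.

θ_c ≈ 7.42 d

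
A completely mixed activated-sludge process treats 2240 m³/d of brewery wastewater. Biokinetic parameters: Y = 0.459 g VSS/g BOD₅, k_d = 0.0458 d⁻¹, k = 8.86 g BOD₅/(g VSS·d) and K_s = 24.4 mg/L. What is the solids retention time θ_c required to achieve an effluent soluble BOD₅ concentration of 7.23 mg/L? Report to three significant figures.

θ_c ≈ 1.13 d

At the target effluent, Y k S/(K_s+S) = 0.459×8.86×7.23/31.63 = 0.9296 d⁻¹.
1/θ_c = 0.9296 − 0.0458 = 0.8838 d⁻¹, so θ_c = 1.132 d.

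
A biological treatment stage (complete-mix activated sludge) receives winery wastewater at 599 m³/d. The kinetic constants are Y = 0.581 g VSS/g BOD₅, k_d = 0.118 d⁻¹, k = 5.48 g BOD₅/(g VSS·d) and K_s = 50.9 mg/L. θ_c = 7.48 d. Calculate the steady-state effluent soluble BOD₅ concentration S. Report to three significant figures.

S ≈ 4.37 mg/L

Effluent substrate depends only on kinetics and SRT: S = K_s(1 + k_d θ_c) / [θ_c(Yk − k_d) − 1] = 50.9 × (1 + 0.118 × 7.48) / [7.48 × (0.581 × 5.48 − 0.118) − 1] = 95.83 / 21.93 = 4.369 mg/L.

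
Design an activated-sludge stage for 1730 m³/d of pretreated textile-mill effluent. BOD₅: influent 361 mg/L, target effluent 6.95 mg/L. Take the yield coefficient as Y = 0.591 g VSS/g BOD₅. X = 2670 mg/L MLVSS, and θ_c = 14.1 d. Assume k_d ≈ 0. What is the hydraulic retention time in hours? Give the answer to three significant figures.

With k_d = 0 the design equation reduces to V = Y Q (S₀−S) θ_c / X = 0.591 × 1730 × (361 − 6.95) × 14.1 / 2670 = 1912 m³.
τ = V/Q = 1912/1730 = 1.105 d, or 26.52 h.

τ ≈ 26.5 h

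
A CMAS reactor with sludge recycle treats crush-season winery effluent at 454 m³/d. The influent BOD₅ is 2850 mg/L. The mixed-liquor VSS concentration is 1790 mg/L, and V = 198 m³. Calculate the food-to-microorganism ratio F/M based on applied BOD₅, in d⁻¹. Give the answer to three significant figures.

F/M ≈ 3.65 d⁻¹

F/M = applied load / biomass = Q·S₀/(V·X) = 454 × 2850 / (198.0 × 1790) = 3.651 d⁻¹.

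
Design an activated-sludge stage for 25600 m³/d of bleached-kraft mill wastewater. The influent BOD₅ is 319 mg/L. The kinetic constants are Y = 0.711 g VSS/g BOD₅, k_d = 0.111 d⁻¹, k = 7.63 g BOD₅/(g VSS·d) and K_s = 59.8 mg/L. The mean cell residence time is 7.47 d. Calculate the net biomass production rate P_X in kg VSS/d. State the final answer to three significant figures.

P_X ≈ 3150 kg VSS/d

Effluent substrate depends only on kinetics and SRT: S = K_s(1 + k_d θ_c) / [θ_c(Yk − k_d) − 1] = 59.8 × (1 + 0.111 × 7.47) / [7.47 × (0.711 × 7.63 − 0.111) − 1] = 109.4 / 38.70 = 2.827 mg/L.
The observed yield is Y_obs = Y/(1 + k_d·θ_c) = 0.711 / (1 + 0.111 × 7.47) = 0.711 / 1.829 = 0.3887 g VSS per g BOD₅ removed.
Substrate removed = Q·(S₀ − S) = 25600 m³/d × (319 − 2.83) g/m³ = 8.09×10^6 g/d = 8094 kg/d.
So the net sludge growth is P_X = 0.3887 × 8094 = 3146 kg VSS/d.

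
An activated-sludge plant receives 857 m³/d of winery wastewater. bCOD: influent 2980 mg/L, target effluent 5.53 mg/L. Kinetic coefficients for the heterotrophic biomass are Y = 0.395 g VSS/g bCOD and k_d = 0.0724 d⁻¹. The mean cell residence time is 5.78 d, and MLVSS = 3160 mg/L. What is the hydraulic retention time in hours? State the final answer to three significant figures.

From the SRT design equation V = Y Q (S₀−S) θ_c / [X (1 + k_d θ_c)] = 0.395 × 857 × (2980 − 5.53) × 5.78 / [3160 × (1 + 0.0724 × 5.78)] = 5.82×10^6 / 4482 = 1298 m³.
τ = V/Q = 1298/857 = 1.515 d, or 36.36 h.

τ ≈ 36.4 h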